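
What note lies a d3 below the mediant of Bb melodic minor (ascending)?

The mediant of Bb melodic minor (ascending) is Db.
A diminished third (2 semitones) below Db lands on the letter B, giving B.

B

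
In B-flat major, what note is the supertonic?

C

The Bb major scale runs Bb C D Eb F G A.
Degree 2 is C.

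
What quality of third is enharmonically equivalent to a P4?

augmented

A perfect fourth spans 5 semitones.
A third spanning 5 semitones is augmented (the major third is 4).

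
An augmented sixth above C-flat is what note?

A

C up a major sixth is A, so the target letter is A.
From Cb, an augmented sixth is 10 semitones up: A.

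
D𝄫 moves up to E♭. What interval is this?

augmented second

Counting letters D–E gives a second.
Dbb→Eb = 3 semitones, 1 wider than the major second (2), so augmented.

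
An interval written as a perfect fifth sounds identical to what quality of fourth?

A perfect fifth spans 7 semitones.
A fourth spanning 7 semitones is doubly augmented (the perfect fourth is 5).

doubly augmented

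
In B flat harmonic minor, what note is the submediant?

Degree 6 takes the letter 5 steps above B, which is G.
In harmonic minor, degree 6 sits 8 semitones above the tonic. Bb + 8 semitones is pitch class 6, spelled on G as Gb.

Gb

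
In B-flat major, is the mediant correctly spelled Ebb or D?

Each scale degree takes a distinct letter name. Degree 3 of a scale on B must use the letter D.
D and Ebb are enharmonically the same pitch, but only D uses the letter D, so it is the correct spelling here.

D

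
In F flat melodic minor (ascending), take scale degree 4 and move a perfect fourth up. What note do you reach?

Scale degree 4 of Fb melodic minor (ascending) is Bbb.
A perfect fourth (5 semitones) above Bbb lands on the letter E, giving Ebb.

Ebb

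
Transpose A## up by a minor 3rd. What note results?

C##

A up a major third is C#, so the target letter is C.
From A##, a minor third is 3 semitones up: C##.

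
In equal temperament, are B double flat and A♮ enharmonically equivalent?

Bbb = pitch class 9 and A = pitch class 9 — the same pitch class, so they are enharmonic equivalents.

Yes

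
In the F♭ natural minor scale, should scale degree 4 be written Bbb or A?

Bbb

Each scale degree takes a distinct letter name. Degree 4 of a scale on F must use the letter B.
Bbb and A are enharmonically the same pitch, but only Bbb uses the letter B, so it is the correct spelling here.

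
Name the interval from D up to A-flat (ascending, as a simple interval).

diminished fifth

Counting letters D–E–F–G–A gives a fifth.
D→Ab = 6 semitones, 1 narrower than the perfect fifth (7), so diminished.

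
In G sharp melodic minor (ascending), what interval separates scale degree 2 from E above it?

diminished fifth

Scale degree 2 of G# melodic minor (ascending) is A#.
A# up to E: letters A→E make it a fifth; 6 semitones makes it diminished.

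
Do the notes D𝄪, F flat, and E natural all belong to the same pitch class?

Yes

D## is pitch class 4; Fb is pitch class 4; E is pitch class 4.
All spellings map to pitch class 4, so they are enharmonically equivalent.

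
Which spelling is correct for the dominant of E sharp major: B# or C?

B#

Each scale degree takes a distinct letter name. Degree 5 of a scale on E must use the letter B.
B# and C are enharmonically the same pitch, but only B# uses the letter B, so it is the correct spelling here.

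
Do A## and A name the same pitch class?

A## is pitch class 11; A is pitch class 9.
The pitch classes differ (11 vs. 9), so they are not enharmonic equivalents.

No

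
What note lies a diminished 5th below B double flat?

Eb

A fifth below B lands on the letter E.
A diminished fifth spans 6 semitones, so Bbb moves to pitch class 3. On the letter E that is Eb.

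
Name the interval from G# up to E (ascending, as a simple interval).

minor sixth

Counting letters G–A–B–C–D–E gives a sixth.
G#→E = 8 semitones, 1 narrower than the major sixth (9), so minor.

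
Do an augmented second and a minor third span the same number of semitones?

Yes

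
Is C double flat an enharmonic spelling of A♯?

Cbb is pitch class 10; A# is pitch class 10.
All spellings map to pitch class 10, so they are enharmonically equivalent.

Yes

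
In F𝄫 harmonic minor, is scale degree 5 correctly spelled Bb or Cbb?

Cbb

Each scale degree takes a distinct letter name. Degree 5 of a scale on F must use the letter C.
Cbb and Bb are enharmonically the same pitch, but only Cbb uses the letter C, so it is the correct spelling here.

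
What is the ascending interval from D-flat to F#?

augmented third

Counting letters D–E–F gives a third.
Db→F# = 5 semitones, 1 wider than the major third (4), so augmented.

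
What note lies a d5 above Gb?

G up a perfect fifth is D, so the target letter is D.
From Gb, a diminished fifth is 6 semitones up: Dbb.

Dbb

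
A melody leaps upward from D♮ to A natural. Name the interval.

perfect fifth

The letter names run D→A, a span of 4 letter steps, so the interval is some kind of fifth.
D to A is 7 semitones. A perfect fifth is 7, so 7 makes it perfect.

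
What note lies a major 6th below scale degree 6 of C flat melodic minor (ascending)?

Scale degree 6 of Cb melodic minor (ascending) is Ab.
A major sixth (9 semitones) below Ab lands on the letter C, giving Cb.

Cb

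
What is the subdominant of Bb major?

The Bb major scale runs Bb C D Eb F G A.
Degree 4 is Eb.

Eb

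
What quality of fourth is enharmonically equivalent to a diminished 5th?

A diminished fifth spans 6 semitones.
A fourth spanning 6 semitones is augmented (the perfect fourth is 5).

augmented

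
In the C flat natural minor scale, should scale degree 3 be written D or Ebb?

Ebb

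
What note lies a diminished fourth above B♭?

Ebb

B up a perfect fourth is E, so the target letter is E.
From Bb, a diminished fourth is 4 semitones up: Ebb.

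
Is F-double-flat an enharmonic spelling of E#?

No

Two spellings are enharmonically equivalent only if they share a pitch class.
Here Fbb → 3, E# → 5; 3 ≠ 5, so they are not.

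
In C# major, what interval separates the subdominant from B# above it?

The subdominant of C# major is F#.
F# up to B#: letters F→B make it a fourth; 6 semitones makes it augmented.

augmented fourth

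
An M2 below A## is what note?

G##

A second below A lands on the letter G.
A major second spans 2 semitones, so A## moves to pitch class 9. On the letter G that is G##.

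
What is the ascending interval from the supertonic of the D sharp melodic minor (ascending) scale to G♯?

The supertonic of D# melodic minor (ascending) is E#.
E# up to G#: letters E→G make it a third; 3 semitones makes it minor.

minor third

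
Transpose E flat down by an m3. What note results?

A third below E lands on the letter C.
A minor third spans 3 semitones, so Eb moves to pitch class 0. On the letter C that is C.

C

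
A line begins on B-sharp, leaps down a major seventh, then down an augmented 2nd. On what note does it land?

A major seventh down from B# is C# (letter C, 11 semitones down).
An augmented second down from C# is Bb (letter B, 3 semitones down).

Bb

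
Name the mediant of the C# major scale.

The C# major scale runs C# D# E# F# G# A# B#.
Degree 3 is E#.

E#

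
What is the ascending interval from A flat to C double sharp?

Counting letters A–B–C gives a third.
Ab→C## = 6 semitones, 2 wider than the major third (4), so doubly augmented.

doubly augmented third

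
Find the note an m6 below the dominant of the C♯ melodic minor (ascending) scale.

B#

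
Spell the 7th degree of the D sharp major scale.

The D# major scale runs D# E# F## G# A# B# C##.
Degree 7 is C##.

C##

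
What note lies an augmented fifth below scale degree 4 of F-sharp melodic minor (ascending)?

Scale degree 4 of F# melodic minor (ascending) is B.
An augmented fifth (8 semitones) below B lands on the letter E, giving Eb.

Eb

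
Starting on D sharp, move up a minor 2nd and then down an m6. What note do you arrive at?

G#

A minor second up from D# is E (letter E, 1 semitone up).
A minor sixth down from E is G# (letter G, 8 semitones down).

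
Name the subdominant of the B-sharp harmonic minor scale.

The B# harmonic minor scale runs B# C## D# E# F## G# A##.
Degree 4 is E#.

E#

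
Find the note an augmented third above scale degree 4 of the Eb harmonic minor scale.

C#

Scale degree 4 of Eb harmonic minor is Ab.
An augmented third (5 semitones) above Ab lands on the letter C, giving C#.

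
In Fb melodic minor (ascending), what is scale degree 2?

Gb

Degree 2 takes the letter 1 step above F, which is G.
In melodic minor (ascending), degree 2 sits 2 semitones above the tonic. Fb + 2 semitones is pitch class 6, spelled on G as Gb.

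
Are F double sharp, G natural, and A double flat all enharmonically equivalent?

Yes

F## = pitch class 7 and G = pitch class 7 and Abb = pitch class 7 — the same pitch class, so they are enharmonic equivalents.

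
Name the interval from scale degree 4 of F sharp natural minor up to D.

minor third

Scale degree 4 of F# natural minor is B.
B up to D: letters B→D make it a third; 3 semitones makes it minor.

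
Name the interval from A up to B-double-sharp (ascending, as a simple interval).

The letter names run A→B, a span of 1 letter step, so the interval is some kind of second.
A to B## is 4 semitones. A major second is 2, so 4 makes it doubly augmented.

doubly augmented second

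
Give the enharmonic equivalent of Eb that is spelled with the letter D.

D#

Eb is pitch class 3. The letter D alone is pitch class 2.
To reach pitch class 3 from D requires an offset of +1 semitone, i.e. sharp: D#.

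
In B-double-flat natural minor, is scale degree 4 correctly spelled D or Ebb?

Each scale degree takes a distinct letter name. Degree 4 of a scale on B must use the letter E.
Ebb and D are enharmonically the same pitch, but only Ebb uses the letter E, so it is the correct spelling here.

Ebb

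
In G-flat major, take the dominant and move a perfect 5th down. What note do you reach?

The dominant of Gb major is Db.
A perfect fifth (7 semitones) below Db lands on the letter G, giving Gb.

Gb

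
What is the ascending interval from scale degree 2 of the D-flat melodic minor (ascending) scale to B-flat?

perfect fifth

Scale degree 2 of Db melodic minor (ascending) is Eb.
Eb up to Bb: letters E→B make it a fifth; 7 semitones makes it perfect.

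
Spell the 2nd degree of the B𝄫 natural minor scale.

Cb

Degree 2 takes the letter 1 step above B, which is C.
In natural minor, degree 2 sits 2 semitones above the tonic. Bbb + 2 semitones is pitch class 11, spelled on C as Cb.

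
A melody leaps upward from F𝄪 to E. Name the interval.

diminished seventh

The letter names run F→E, a span of 6 letter steps, so the interval is some kind of seventh.
F## to E is 9 semitones. A major seventh is 11, so 9 makes it diminished.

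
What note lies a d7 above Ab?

A up a major seventh is G#, so the target letter is G.
From Ab, a diminished seventh is 9 semitones up: Gbb.

Gbb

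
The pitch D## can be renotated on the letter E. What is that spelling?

E

Plain E sits at the same pitch as D##, so on the letter E the same pitch needs a natural: E.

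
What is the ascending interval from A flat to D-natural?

augmented fourth

Counting letters A–B–C–D gives a fourth.
Ab→D = 6 semitones, 1 wider than the perfect fourth (5), so augmented.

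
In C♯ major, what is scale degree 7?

Degree 7 takes the letter 6 steps above C, which is B.
In major, degree 7 sits 11 semitones above the tonic. C# + 11 semitones is pitch class 0, spelled on B as B#.

B#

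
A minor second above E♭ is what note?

Fb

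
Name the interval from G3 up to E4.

The letter names run G→E, a span of 5 letter steps, so the interval is some kind of sixth.
G to E is 9 semitones. A major sixth is 9, so 9 makes it major.

major sixth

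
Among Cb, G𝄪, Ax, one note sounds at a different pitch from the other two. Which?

G##

In 12-tone equal temperament, enharmonic equivalents share a pitch class. Cb is pitch class 11; G## is pitch class 9; A## is pitch class 11.
Cb and A## share pitch class 11, while G## is pitch class 9.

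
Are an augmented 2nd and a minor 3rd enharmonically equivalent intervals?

Yes

An augmented second spans 3 semitones; a minor third spans 3.
They are enharmonically equivalent.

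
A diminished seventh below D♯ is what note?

E##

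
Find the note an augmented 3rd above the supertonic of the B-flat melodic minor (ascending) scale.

E#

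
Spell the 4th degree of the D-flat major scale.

Degree 4 takes the letter 3 steps above D, which is G.
In major, degree 4 sits 5 semitones above the tonic. Db + 5 semitones is pitch class 6, spelled on G as Gb.

Gb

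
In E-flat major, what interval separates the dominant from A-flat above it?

The dominant of Eb major is Bb.
Bb up to Ab: letters B→A make it a seventh; 10 semitones makes it minor.

minor seventh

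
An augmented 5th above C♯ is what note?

G##

A fifth above C lands on the letter G.
An augmented fifth spans 8 semitones, so C# moves to pitch class 9. On the letter G that is G##.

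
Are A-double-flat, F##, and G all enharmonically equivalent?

Abb is pitch class 7; F## is pitch class 7; G is pitch class 7.
All spellings map to pitch class 7, so they are enharmonically equivalent.

Yes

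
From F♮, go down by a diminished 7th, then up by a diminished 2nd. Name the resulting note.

Ab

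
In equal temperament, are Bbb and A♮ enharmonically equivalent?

Yes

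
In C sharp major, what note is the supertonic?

Degree 2 takes the letter 1 step above C, which is D.
In major, degree 2 sits 2 semitones above the tonic. C# + 2 semitones is pitch class 3, spelled on D as D#.

D#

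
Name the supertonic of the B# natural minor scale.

C##

Degree 2 takes the letter 1 step above B, which is C.
In natural minor, degree 2 sits 2 semitones above the tonic. B# + 2 semitones is pitch class 2, spelled on C as C##.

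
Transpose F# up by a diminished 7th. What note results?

A seventh above F lands on the letter E.
A diminished seventh spans 9 semitones, so F# moves to pitch class 3. On the letter E that is Eb.

Eb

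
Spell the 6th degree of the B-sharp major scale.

G##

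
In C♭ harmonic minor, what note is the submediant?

Abb

Degree 6 takes the letter 5 steps above C, which is A.
In harmonic minor, degree 6 sits 8 semitones above the tonic. Cb + 8 semitones is pitch class 7, spelled on A as Abb.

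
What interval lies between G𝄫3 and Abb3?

major second

The letter names run G→A, a span of 1 letter step, so the interval is some kind of second.
Gbb to Abb is 2 semitones. A major second is 2, so 2 makes it major.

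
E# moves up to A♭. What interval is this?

doubly diminished fourth

The letter names run E→A, a span of 3 letter steps, so the interval is some kind of fourth.
E# to Ab is 3 semitones. A perfect fourth is 5, so 3 makes it doubly diminished.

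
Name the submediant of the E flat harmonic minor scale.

Cb

Degree 6 takes the letter 5 steps above E, which is C.
In harmonic minor, degree 6 sits 8 semitones above the tonic. Eb + 8 semitones is pitch class 11, spelled on C as Cb.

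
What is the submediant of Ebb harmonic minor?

The Ebb harmonic minor scale runs Ebb Fb Gbb Abb Bbb Cbb Db.
Degree 6 is Cbb.

Cbb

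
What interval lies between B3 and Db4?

Counting letters B–C–D gives a third.
B→Db = 2 semitones, 2 narrower than the major third (4), so diminished.

diminished third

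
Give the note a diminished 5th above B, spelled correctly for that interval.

F

B up a perfect fifth is F#, so the target letter is F.
From B, a diminished fifth is 6 semitones up: F.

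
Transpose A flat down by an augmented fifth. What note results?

A down a perfect fifth is D, so the target letter is D.
From Ab, an augmented fifth is 8 semitones down: Dbb.

Dbb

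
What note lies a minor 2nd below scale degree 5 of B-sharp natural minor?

E##

Scale degree 5 of B# natural minor is F##.
A minor second (1 semitone) below F## lands on the letter E, giving E##.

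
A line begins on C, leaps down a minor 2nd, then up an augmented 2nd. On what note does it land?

C##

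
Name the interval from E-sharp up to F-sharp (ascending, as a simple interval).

minor second

The letter names run E→F, a span of 1 letter step, so the interval is some kind of second.
E# to F# is 1 semitone. A major second is 2, so 1 makes it minor.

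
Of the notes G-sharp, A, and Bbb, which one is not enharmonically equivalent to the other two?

In 12-tone equal temperament, enharmonic equivalents share a pitch class. G# is pitch class 8; A is pitch class 9; Bbb is pitch class 9.
A and Bbb share pitch class 9, while G# is pitch class 8.

G#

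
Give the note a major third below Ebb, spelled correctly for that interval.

A third below E lands on the letter C.
A major third spans 4 semitones, so Ebb moves to pitch class 10. On the letter C that is Cbb.

Cbb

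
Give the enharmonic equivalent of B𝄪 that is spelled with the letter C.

C#

B## is pitch class 1. The letter C alone is pitch class 0.
To reach pitch class 1 from C requires an offset of +1 semitone, i.e. sharp: C#.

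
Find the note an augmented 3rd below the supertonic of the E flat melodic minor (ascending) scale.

Dbb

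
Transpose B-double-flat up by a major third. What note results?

Db

B up a major third is D#, so the target letter is D.
From Bbb, a major third is 4 semitones up: Db.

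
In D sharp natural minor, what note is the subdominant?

The D# natural minor scale runs D# E# F# G# A# B C#.
Degree 4 is G#.

G#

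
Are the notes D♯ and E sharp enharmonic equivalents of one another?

No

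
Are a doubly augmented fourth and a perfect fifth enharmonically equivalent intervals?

Yes

A doubly augmented fourth spans 7 semitones; a perfect fifth spans 7.
They are enharmonically equivalent.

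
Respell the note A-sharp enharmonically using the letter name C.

Cbb

Plain C sits 2 semitones above A#, so on the letter C the same pitch needs a double flat: Cbb.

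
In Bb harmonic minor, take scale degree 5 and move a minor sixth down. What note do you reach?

A

Scale degree 5 of Bb harmonic minor is F.
A minor sixth (8 semitones) below F lands on the letter A, giving A.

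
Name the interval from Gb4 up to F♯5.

augmented seventh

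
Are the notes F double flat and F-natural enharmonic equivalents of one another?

No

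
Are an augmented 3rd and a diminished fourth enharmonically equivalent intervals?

No

An augmented third spans 5 semitones; a diminished fourth spans 4.
The spans differ, so they are not enharmonic equivalents.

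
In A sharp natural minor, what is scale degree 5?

E#

The A# natural minor scale runs A# B# C# D# E# F# G#.
Degree 5 is E#.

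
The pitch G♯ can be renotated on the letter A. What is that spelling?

G# is pitch class 8. The letter A alone is pitch class 9.
To reach pitch class 8 from A requires an offset of -1 semitone, i.e. flat: Ab.

Ab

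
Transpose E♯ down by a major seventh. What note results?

A seventh below E lands on the letter F.
A major seventh spans 11 semitones, so E# moves to pitch class 6. On the letter F that is F#.

F#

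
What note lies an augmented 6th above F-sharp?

F up a major sixth is D, so the target letter is D.
From F#, an augmented sixth is 10 semitones up: D##.

D##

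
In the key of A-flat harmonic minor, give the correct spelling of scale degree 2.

Bb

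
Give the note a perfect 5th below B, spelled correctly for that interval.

E

A fifth below B lands on the letter E.
A perfect fifth spans 7 semitones, so B moves to pitch class 4. On the letter E that is E.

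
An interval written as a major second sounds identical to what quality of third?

diminished

A major second spans 2 semitones.
A third spanning 2 semitones is diminished (the major third is 4).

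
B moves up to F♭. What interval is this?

doubly diminished fifth

Counting letters B–C–D–E–F gives a fifth.
B→Fb = 5 semitones, 2 narrower than the perfect fifth (7), so doubly diminished.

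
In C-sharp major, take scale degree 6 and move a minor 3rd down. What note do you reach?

Scale degree 6 of C# major is A#.
A minor third (3 semitones) below A# lands on the letter F, giving F##.

F##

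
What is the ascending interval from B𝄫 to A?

The letter names run B→A, a span of 6 letter steps, so the interval is some kind of seventh.
Bbb to A is 12 semitones. A major seventh is 11, so 12 makes it augmented.

augmented seventh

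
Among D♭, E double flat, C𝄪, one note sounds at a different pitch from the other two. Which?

In 12-tone equal temperament, enharmonic equivalents share a pitch class. Db is pitch class 1; Ebb is pitch class 2; C## is pitch class 2.
Ebb and C## share pitch class 2, while Db is pitch class 1.

Db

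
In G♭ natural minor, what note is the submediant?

The Gb natural minor scale runs Gb Ab Bbb Cb Db Ebb Fb.
Degree 6 is Ebb.

Ebb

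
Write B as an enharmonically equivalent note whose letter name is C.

Cb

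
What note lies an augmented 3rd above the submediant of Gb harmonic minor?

G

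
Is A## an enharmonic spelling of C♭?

Yes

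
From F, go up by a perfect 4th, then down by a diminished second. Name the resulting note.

A#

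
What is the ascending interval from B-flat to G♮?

major sixth

The letter names run B→G, a span of 5 letter steps, so the interval is some kind of sixth.
Bb to G is 9 semitones. A major sixth is 9, so 9 makes it major.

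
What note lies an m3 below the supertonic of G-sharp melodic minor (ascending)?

F##

The supertonic of G# melodic minor (ascending) is A#.
A minor third (3 semitones) below A# lands on the letter F, giving F##.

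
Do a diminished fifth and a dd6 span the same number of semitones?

Yes

A diminished fifth spans 6 semitones; a doubly diminished sixth spans 6.
They are enharmonically equivalent.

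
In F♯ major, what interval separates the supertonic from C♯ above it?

The supertonic of F# major is G#.
G# up to C#: letters G→C make it a fourth; 5 semitones makes it perfect.

perfect fourth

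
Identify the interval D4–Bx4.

doubly augmented sixth

Counting letters D–E–F–G–A–B gives a sixth.
D→B## = 11 semitones, 2 wider than the major sixth (9), so doubly augmented.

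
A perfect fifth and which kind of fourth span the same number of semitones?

A perfect fifth spans 7 semitones.
A fourth spanning 7 semitones is doubly augmented (the perfect fourth is 5).

doubly augmented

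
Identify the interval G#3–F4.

diminished seventh

Counting letters G–A–B–C–D–E–F gives a seventh.
G#→F = 9 semitones, 2 narrower than the major seventh (11), so diminished.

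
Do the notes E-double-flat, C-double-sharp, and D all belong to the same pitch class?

Ebb is pitch class 2; C## is pitch class 2; D is pitch class 2.
All spellings map to pitch class 2, so they are enharmonically equivalent.

Yes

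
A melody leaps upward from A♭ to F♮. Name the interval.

major sixth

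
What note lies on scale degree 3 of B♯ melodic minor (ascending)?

The B# melodic minor (ascending) scale runs B# C## D# E# F## G## A##.
Degree 3 is D#.

D#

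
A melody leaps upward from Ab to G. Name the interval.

major seventh

Counting letters A–B–C–D–E–F–G gives a seventh.
Ab→G = 11 semitones, exactly the major seventh.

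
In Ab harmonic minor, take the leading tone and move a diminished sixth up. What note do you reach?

Ebb

The leading tone of Ab harmonic minor is G.
A diminished sixth (7 semitones) above G lands on the letter E, giving Ebb.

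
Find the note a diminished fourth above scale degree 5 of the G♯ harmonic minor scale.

Scale degree 5 of G# harmonic minor is D#.
A diminished fourth (4 semitones) above D# lands on the letter G, giving G.

G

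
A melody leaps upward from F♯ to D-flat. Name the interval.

diminished sixth

The letter names run F→D, a span of 5 letter steps, so the interval is some kind of sixth.
F# to Db is 7 semitones. A major sixth is 9, so 7 makes it diminished.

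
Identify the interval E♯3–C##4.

major sixth

The letter names run E→C, a span of 5 letter steps, so the interval is some kind of sixth.
E# to C## is 9 semitones. A major sixth is 9, so 9 makes it major.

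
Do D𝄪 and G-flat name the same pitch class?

No

D## is pitch class 4; Gb is pitch class 6.
The pitch classes differ (4 vs. 6), so they are not enharmonic equivalents.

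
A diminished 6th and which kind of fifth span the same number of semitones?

A diminished sixth spans 7 semitones.
A fifth spanning 7 semitones is perfect (the perfect fifth is 7).

perfect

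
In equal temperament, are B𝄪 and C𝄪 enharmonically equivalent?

No

Two spellings are enharmonically equivalent only if they share a pitch class.
Here B## → 1, C## → 2; 1 ≠ 2, so they are not.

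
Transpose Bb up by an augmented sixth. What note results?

B up a major sixth is G#, so the target letter is G.
From Bb, an augmented sixth is 10 semitones up: G#.

G#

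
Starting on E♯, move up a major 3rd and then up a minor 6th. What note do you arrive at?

A major third up from E# is G## (letter G, 4 semitones up).
A minor sixth up from G## is E# (letter E, 8 semitones up).

E#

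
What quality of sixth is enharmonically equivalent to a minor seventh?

A minor seventh spans 10 semitones.
A sixth spanning 10 semitones is augmented (the major sixth is 9).

augmented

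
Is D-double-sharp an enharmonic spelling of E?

D## is pitch class 4; E is pitch class 4.
All spellings map to pitch class 4, so they are enharmonically equivalent.

Yes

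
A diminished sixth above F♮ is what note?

F up a major sixth is D, so the target letter is D.
From F, a diminished sixth is 7 semitones up: Dbb.

Dbb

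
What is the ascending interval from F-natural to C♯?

Counting letters F–G–A–B–C gives a fifth.
F→C# = 8 semitones, 1 wider than the perfect fifth (7), so augmented.

augmented fifth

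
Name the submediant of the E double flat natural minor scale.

Cbb

Degree 6 takes the letter 5 steps above E, which is C.
In natural minor, degree 6 sits 8 semitones above the tonic. Ebb + 8 semitones is pitch class 10, spelled on C as Cbb.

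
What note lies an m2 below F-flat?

Eb

A second below F lands on the letter E.
A minor second spans 1 semitone, so Fb moves to pitch class 3. On the letter E that is Eb.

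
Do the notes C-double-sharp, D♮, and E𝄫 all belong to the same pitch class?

C## = pitch class 2 and D = pitch class 2 and Ebb = pitch class 2 — the same pitch class, so they are enharmonic equivalents.

Yes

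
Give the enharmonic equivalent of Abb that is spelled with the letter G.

G

Abb is pitch class 7. The letter G alone is pitch class 7.
Pitch class 7 on G needs no accidental: G.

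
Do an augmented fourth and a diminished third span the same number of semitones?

An augmented fourth spans 6 semitones; a diminished third spans 2.
The spans differ, so they are not enharmonic equivalents.

No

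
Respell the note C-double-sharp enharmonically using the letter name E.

Ebb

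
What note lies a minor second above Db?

Ebb

D up a major second is E, so the target letter is E.
From Db, a minor second is 1 semitone up: Ebb.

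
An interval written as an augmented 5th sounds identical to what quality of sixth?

minor

An augmented fifth spans 8 semitones.
A sixth spanning 8 semitones is minor (the major sixth is 9).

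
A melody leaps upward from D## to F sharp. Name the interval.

diminished third

Counting letters D–E–F gives a third.
D##→F# = 2 semitones, 2 narrower than the major third (4), so diminished.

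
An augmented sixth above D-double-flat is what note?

Bb

D up a major sixth is B, so the target letter is B.
From Dbb, an augmented sixth is 10 semitones up: Bb.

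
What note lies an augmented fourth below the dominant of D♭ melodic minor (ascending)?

Ebb

The dominant of Db melodic minor (ascending) is Ab.
An augmented fourth (6 semitones) below Ab lands on the letter E, giving Ebb.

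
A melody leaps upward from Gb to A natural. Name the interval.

augmented second

Counting letters G–A gives a second.
Gb→A = 3 semitones, 1 wider than the major second (2), so augmented.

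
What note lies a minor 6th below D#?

F##

D down a major sixth is F, so the target letter is F.
From D#, a minor sixth is 8 semitones down: F##.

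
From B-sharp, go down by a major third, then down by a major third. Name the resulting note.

A major third down from B# is G# (letter G, 4 semitones down).
A major third down from G# is E (letter E, 4 semitones down).

E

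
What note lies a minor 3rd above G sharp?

B

A third above G lands on the letter B.
A minor third spans 3 semitones, so G# moves to pitch class 11. On the letter B that is B.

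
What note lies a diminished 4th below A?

E#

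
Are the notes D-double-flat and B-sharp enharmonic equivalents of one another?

Yes

Dbb is pitch class 0; B# is pitch class 0.
All spellings map to pitch class 0, so they are enharmonically equivalent.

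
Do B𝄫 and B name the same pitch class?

No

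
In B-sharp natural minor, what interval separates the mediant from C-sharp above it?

minor seventh

The mediant of B# natural minor is D#.
D# up to C#: letters D→C make it a seventh; 10 semitones makes it minor.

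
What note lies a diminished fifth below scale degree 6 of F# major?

G##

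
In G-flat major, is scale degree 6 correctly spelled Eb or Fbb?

Eb

Each scale degree takes a distinct letter name. Degree 6 of a scale on G must use the letter E.
Eb and Fbb are enharmonically the same pitch, but only Eb uses the letter E, so it is the correct spelling here.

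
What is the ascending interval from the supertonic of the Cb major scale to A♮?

The supertonic of Cb major is Db.
Db up to A: letters D→A make it a fifth; 8 semitones makes it augmented.

augmented fifth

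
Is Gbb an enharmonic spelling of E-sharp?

Yes

Gbb = pitch class 5 and E# = pitch class 5 — the same pitch class, so they are enharmonic equivalents.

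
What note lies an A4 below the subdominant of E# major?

E

The subdominant of E# major is A#.
An augmented fourth (6 semitones) below A# lands on the letter E, giving E.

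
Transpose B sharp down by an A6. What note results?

A sixth below B lands on the letter D.
An augmented sixth spans 10 semitones, so B# moves to pitch class 2. On the letter D that is D.

D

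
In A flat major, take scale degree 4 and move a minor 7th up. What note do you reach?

Scale degree 4 of Ab major is Db.
A minor seventh (10 semitones) above Db lands on the letter C, giving Cb.

Cb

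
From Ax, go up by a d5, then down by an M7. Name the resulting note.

F#

A diminished fifth up from A## is E# (letter E, 6 semitones up).
A major seventh down from E# is F# (letter F, 11 semitones down).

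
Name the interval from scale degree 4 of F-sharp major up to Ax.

augmented seventh

Scale degree 4 of F# major is B.
B up to A##: letters B→A make it a seventh; 12 semitones makes it augmented.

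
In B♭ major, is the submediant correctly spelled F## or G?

Each scale degree takes a distinct letter name. Degree 6 of a scale on B must use the letter G.
G and F## are enharmonically the same pitch, but only G uses the letter G, so it is the correct spelling here.

G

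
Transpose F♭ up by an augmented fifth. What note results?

C

F up a perfect fifth is C, so the target letter is C.
From Fb, an augmented fifth is 8 semitones up: C.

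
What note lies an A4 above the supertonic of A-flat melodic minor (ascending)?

The supertonic of Ab melodic minor (ascending) is Bb.
An augmented fourth (6 semitones) above Bb lands on the letter E, giving E.

E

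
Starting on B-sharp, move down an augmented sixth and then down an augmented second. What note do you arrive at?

Cb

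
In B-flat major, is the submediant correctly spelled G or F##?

Each scale degree takes a distinct letter name. Degree 6 of a scale on B must use the letter G.
G and F## are enharmonically the same pitch, but only G uses the letter G, so it is the correct spelling here.

G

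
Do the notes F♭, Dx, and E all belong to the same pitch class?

Fb is pitch class 4; D## is pitch class 4; E is pitch class 4.
All spellings map to pitch class 4, so they are enharmonically equivalent.

Yes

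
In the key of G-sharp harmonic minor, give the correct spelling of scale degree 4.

The G# harmonic minor scale runs G# A# B C# D# E F##.
Degree 4 is C#.

C#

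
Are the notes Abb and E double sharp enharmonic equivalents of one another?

No

Abb is pitch class 7; E## is pitch class 6.
The pitch classes differ (7 vs. 6), so they are not enharmonic equivalents.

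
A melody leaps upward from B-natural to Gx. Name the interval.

augmented sixth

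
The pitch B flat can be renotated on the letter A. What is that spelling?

Bb is pitch class 10. The letter A alone is pitch class 9.
To reach pitch class 10 from A requires an offset of +1 semitone, i.e. sharp: A#.

A#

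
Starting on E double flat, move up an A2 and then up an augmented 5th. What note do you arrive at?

C#

An augmented second up from Ebb is F (letter F, 3 semitones up).
An augmented fifth up from F is C# (letter C, 8 semitones up).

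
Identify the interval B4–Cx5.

augmented second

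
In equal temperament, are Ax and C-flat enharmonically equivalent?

A## is pitch class 11; Cb is pitch class 11.
All spellings map to pitch class 11, so they are enharmonically equivalent.

Yes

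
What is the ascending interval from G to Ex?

The letter names run G→E, a span of 5 letter steps, so the interval is some kind of sixth.
G to E## is 11 semitones. A major sixth is 9, so 11 makes it doubly augmented.

doubly augmented sixth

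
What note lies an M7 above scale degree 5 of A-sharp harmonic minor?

Scale degree 5 of A# harmonic minor is E#.
A major seventh (11 semitones) above E# lands on the letter D, giving D##.

D##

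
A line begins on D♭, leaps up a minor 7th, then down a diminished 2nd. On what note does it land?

B

A minor seventh up from Db is Cb (letter C, 10 semitones up).
A diminished second down from Cb is B (letter B, 0 semitones down).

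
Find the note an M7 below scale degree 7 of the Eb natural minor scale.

Scale degree 7 of Eb natural minor is Db.
A major seventh (11 semitones) below Db lands on the letter E, giving Ebb.

Ebb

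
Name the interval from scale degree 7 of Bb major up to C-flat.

Scale degree 7 of Bb major is A.
A up to Cb: letters A→C make it a third; 2 semitones makes it diminished.

diminished third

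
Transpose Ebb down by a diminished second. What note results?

D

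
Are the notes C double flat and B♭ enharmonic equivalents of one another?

Yes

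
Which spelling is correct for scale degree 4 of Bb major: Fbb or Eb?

Each scale degree takes a distinct letter name. Degree 4 of a scale on B must use the letter E.
Eb and Fbb are enharmonically the same pitch, but only Eb uses the letter E, so it is the correct spelling here.

Eb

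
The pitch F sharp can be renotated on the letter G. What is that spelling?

Gb

Plain G sits 1 semitone above F#, so on the letter G the same pitch needs a flat: Gb.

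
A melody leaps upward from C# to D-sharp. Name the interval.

Counting letters C–D gives a second.
C#→D# = 2 semitones, exactly the major second.

major second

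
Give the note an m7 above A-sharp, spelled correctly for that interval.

G#

A up a major seventh is G#, so the target letter is G.
From A#, a minor seventh is 10 semitones up: G#.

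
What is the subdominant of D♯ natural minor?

G#

Degree 4 takes the letter 3 steps above D, which is G.
In natural minor, degree 4 sits 5 semitones above the tonic. D# + 5 semitones is pitch class 8, spelled on G as G#.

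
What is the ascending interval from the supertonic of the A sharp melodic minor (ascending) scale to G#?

The supertonic of A# melodic minor (ascending) is B#.
B# up to G#: letters B→G make it a sixth; 8 semitones makes it minor.

minor sixth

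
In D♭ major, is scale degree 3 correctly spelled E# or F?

F

Each scale degree takes a distinct letter name. Degree 3 of a scale on D must use the letter F.
F and E# are enharmonically the same pitch, but only F uses the letter F, so it is the correct spelling here.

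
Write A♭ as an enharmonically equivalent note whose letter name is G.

G#

Plain G sits 1 semitone below Ab, so on the letter G the same pitch needs a sharp: G#.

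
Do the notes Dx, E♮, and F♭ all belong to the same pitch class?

Yes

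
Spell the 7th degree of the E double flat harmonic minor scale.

Degree 7 takes the letter 6 steps above E, which is D.
In harmonic minor, degree 7 sits 11 semitones above the tonic. Ebb + 11 semitones is pitch class 1, spelled on D as Db.

Db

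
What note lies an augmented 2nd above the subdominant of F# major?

The subdominant of F# major is B.
An augmented second (3 semitones) above B lands on the letter C, giving C##.

C##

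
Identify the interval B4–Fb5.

doubly diminished fifth

The letter names run B→F, a span of 4 letter steps, so the interval is some kind of fifth.
B to Fb is 5 semitones. A perfect fifth is 7, so 5 makes it doubly diminished.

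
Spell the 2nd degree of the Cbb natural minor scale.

Dbb

Degree 2 takes the letter 1 step above C, which is D.
In natural minor, degree 2 sits 2 semitones above the tonic. Cbb + 2 semitones is pitch class 0, spelled on D as Dbb.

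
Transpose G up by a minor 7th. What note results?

F

A seventh above G lands on the letter F.
A minor seventh spans 10 semitones, so G moves to pitch class 5. On the letter F that is F.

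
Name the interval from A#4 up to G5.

Counting letters A–B–C–D–E–F–G gives a seventh.
A#→G = 9 semitones, 2 narrower than the major seventh (11), so diminished.

diminished seventh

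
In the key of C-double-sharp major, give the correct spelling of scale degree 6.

A##

Degree 6 takes the letter 5 steps above C, which is A.
In major, degree 6 sits 9 semitones above the tonic. C## + 9 semitones is pitch class 11, spelled on A as A##.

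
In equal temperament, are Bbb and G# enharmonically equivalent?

Bbb is pitch class 9; G# is pitch class 8.
The pitch classes differ (9 vs. 8), so they are not enharmonic equivalents.

No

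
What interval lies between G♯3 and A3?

minor second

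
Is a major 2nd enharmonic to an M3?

A major second spans 2 semitones; a major third spans 4.
The spans differ, so they are not enharmonic equivalents.

No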